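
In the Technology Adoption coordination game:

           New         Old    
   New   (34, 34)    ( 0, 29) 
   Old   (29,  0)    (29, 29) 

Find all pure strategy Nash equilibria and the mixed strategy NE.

Pure NE: (New, New) and (Old, Old); Mixed NE: p = 0.8529, q = 0.8529

Work:
Check pure NE:
(New, New): (34, 34) - no unilateral deviation beneficial
(Old, Old): (29, 29) - no unilateral deviation beneficial
Mixed NE: P1 plays New with p = 0.8529, P2 plays New with q = 0.8529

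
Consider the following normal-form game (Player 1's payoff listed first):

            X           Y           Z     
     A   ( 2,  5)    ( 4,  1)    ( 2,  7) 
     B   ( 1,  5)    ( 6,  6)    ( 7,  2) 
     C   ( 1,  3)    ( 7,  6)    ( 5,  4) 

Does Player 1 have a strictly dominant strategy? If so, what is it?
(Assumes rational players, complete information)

No strictly dominant strategy exists for Player 1

Work:
A strategy strictly dominates another if it gives a strictly higher payoff against every opponent action. Compare each pair of P1's strategies column-by-column:
  A vs B: [2 vs 1, 4 vs 6, 2 vs 7] → A does not strictly dominate B (column Y: 4 ≤ 6)
  A vs C: [2 vs 1, 4 vs 7, 2 vs 5] → A does not strictly dominate C (column Y: 4 ≤ 7)
  B vs A: [1 vs 2, 6 vs 4, 7 vs 2] → B does not strictly dominate A (column X: 1 ≤ 2)
  B vs C: [1 vs 1, 6 vs 7, 7 vs 5] → B does not strictly dominate C (column X: 1 ≤ 1)
  C vs A: [1 vs 2, 7 vs 4, 5 vs 2] → C does not strictly dominate A (column X: 1 ≤ 2)
  C vs B: [1 vs 1, 7 vs 6, 5 vs 7] → C does not strictly dominate B (column X: 1 ≤ 1)
No single strategy strictly dominates all others → no strictly dominant strategy.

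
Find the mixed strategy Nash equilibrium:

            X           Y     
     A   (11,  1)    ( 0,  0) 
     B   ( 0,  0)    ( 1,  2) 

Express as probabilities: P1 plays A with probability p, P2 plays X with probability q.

p = 0.6667, q = 0.0833

Work:
Find probabilities that make opponent indifferent:
P2 chooses q to make P1 indifferent between A and B
P1 chooses p to make P2 indifferent between X and Y
Mixed NE: P1 plays (A: 0.6667, B: 0.3333), P2 plays (X: 0.0833, Y: 0.9167)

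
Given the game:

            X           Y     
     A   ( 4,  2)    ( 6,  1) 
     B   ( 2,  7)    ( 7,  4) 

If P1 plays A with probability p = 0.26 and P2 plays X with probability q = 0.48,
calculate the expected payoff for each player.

E[P1] = 4.7144, E[P2] = 4.4104

Work:
E[P1] = p·q·π₁(A,X) + p·(1-q)·π₁(A,Y) + (1-p)·q·π₁(B,X) + (1-p)·(1-q)·π₁(B,Y)
= 0.26·0.48·4 + 0.26·0.52·6 + 0.74·0.48·2 + 0.74·0.52·7
= 4.7144

E[P2] = 4.4104 (similar calculation)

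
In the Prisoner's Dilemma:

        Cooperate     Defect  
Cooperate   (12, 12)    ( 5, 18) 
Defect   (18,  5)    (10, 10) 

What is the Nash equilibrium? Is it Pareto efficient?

(Defect, Defect) is NE; not Pareto efficient

Work:
Defect dominates Cooperate for both players:
If P2 cooperates: Defect (18) > Cooperate (12)
If P2 defects: Defect (10) > Cooperate (5)
NE: (Defect, Defect) with payoff (10, 10)
But (Cooperate, Cooperate) = (12, 12) Pareto dominates (10, 10)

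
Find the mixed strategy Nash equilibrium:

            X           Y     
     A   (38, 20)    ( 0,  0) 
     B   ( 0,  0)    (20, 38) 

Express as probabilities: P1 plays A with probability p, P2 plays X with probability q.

p = 0.6552, q = 0.3448

Work:
Find probabilities that make opponent indifferent:
P2 chooses q to make P1 indifferent between A and B
P1 chooses p to make P2 indifferent between X and Y
Mixed NE: P1 plays (A: 0.6552, B: 0.3448), P2 plays (X: 0.3448, Y: 0.6552)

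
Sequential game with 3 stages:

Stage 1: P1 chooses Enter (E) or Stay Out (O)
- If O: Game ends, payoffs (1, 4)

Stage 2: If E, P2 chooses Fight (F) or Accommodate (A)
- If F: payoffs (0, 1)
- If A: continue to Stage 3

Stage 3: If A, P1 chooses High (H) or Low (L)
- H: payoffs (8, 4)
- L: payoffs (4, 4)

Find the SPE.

SPE: (E, A, H); Outcome (8, 4)

Work:
Stage 3: P1 chooses H (8 vs 4)
Stage 2: P2: F->1, A->4 (anticipating H). Choose A
Stage 1: P1: O->1, E->8 (anticipating A, H). Choose E
SPE path: E -> A -> H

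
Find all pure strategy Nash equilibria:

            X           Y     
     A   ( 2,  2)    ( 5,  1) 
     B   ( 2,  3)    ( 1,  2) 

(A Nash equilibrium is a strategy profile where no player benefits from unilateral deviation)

Nash equilibrium: (A, X), (B, X)

Work:
Best responses:
  P1 vs X: payoffs [2, 2] → best response A/B (payoff 2)
  P1 vs Y: payoffs [5, 1] → best response A (payoff 5)
  P2 vs A: payoffs [2, 1] → best response X (payoff 2)
  P2 vs B: payoffs [3, 2] → best response X (payoff 3)
Mutual best responses: (A,X), (B,X) → Nash equilibria.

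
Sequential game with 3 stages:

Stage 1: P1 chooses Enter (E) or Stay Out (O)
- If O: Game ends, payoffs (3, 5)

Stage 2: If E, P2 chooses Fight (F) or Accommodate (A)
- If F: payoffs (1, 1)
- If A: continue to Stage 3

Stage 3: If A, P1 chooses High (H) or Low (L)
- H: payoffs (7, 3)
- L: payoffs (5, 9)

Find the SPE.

SPE: (E, A, H); Outcome (7, 3)

Work:
Stage 3: P1 chooses H (7 vs 5)
Stage 2: P2: F->1, A->3 (anticipating H). Choose A
Stage 1: P1: O->3, E->7 (anticipating A, H). Choose E
SPE path: E -> A -> H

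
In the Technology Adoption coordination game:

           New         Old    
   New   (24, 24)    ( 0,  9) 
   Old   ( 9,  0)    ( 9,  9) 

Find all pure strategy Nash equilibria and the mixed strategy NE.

Pure NE: (New, New) and (Old, Old); Mixed NE: p = 0.375, q = 0.375

Work:
Check pure NE:
(New, New): (24, 24) - no unilateral deviation beneficial
(Old, Old): (9, 9) - no unilateral deviation beneficial
Mixed NE: P1 plays New with p = 0.375, P2 plays New with q = 0.375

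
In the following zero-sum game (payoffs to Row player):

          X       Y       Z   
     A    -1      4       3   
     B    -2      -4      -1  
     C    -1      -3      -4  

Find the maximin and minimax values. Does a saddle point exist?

Maximin = -1, Minimax = -1, Saddle: True

Work:
Row minimums: [-1, -4, -4] → maximin = -1
Column maximums: [-1, 4, 3] → minimax = -1
Saddle point exists! Game value = -1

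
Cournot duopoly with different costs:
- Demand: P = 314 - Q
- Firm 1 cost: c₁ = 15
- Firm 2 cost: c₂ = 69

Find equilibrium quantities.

q₁* = 117.67, q₂* = 63.67

Work:
Reaction: q₁ = (314 - 15 - q₂)/2
Reaction: q₂ = (314 - 69 - q₁)/2
Solve simultaneously:
q₁* = (314 - 2×15 + 69)/3 = 117.67
q₂* = (314 - 2×69 + 15)/3 = 63.67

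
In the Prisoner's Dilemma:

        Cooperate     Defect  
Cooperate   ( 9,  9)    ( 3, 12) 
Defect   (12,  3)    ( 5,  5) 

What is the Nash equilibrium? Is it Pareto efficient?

(Defect, Defect) is NE; not Pareto efficient

Work:
Defect dominates Cooperate for both players:
If P2 cooperates: Defect (12) > Cooperate (9)
If P2 defects: Defect (5) > Cooperate (3)
NE: (Defect, Defect) with payoff (5, 5)
But (Cooperate, Cooperate) = (9, 9) Pareto dominates (5, 5)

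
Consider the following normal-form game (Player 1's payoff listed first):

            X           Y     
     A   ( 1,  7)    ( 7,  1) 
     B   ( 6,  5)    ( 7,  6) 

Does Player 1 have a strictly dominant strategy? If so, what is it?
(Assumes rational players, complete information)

No strictly dominant strategy exists for Player 1

Work:
A strategy strictly dominates another if it gives a strictly higher payoff against every opponent action. Compare each pair of P1's strategies column-by-column:
  A vs B: [1 vs 6, 7 vs 7] → A does not strictly dominate B (column X: 1 ≤ 6)
  B vs A: [6 vs 1, 7 vs 7] → B does not strictly dominate A (column Y: 7 ≤ 7)
No single strategy strictly dominates all others → no strictly dominant strategy.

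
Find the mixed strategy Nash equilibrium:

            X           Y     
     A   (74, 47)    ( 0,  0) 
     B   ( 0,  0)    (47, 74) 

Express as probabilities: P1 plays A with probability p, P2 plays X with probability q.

p = 0.6116, q = 0.3884

Work:
Find probabilities that make opponent indifferent:
P2 chooses q to make P1 indifferent between A and B
P1 chooses p to make P2 indifferent between X and Y
Mixed NE: P1 plays (A: 0.6116, B: 0.3884), P2 plays (X: 0.3884, Y: 0.6116)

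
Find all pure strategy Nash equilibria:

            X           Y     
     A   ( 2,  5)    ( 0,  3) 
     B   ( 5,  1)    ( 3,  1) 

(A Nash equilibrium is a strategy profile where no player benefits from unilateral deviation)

Nash equilibrium: (B, X), (B, Y)

Work:
Best responses:
  P1 vs X: payoffs [2, 5] → best response B (payoff 5)
  P1 vs Y: payoffs [0, 3] → best response B (payoff 3)
  P2 vs A: payoffs [5, 3] → best response X (payoff 5)
  P2 vs B: payoffs [1, 1] → best response X/Y (payoff 1)
Mutual best responses: (B,X), (B,Y) → Nash equilibria.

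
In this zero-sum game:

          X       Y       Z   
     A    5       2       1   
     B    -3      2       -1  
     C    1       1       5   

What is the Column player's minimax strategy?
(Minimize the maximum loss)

Column should play Y, value = 2

Work:
Column player minimizes Row's maximum payoff:
Column X: max payoff to Row = 5
Column Y: max payoff to Row = 2
Column Z: max payoff to Row = 5
Minimum is 2, achieved by column Y.
Minimax strategy: Y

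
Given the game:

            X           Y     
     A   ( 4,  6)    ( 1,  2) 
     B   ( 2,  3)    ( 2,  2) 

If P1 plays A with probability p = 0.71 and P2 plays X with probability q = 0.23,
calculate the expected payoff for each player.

E[P1] = 1.7799, E[P2] = 2.7199

Work:
E[P1] = p·q·π₁(A,X) + p·(1-q)·π₁(A,Y) + (1-p)·q·π₁(B,X) + (1-p)·(1-q)·π₁(B,Y)
= 0.71·0.23·4 + 0.71·0.77·1 + 0.29·0.23·2 + 0.29·0.77·2
= 1.7799

E[P2] = 2.7199 (similar calculation)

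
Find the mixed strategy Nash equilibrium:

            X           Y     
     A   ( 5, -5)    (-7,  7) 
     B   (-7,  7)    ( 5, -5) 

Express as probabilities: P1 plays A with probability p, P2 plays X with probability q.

p = 0.5, q = 0.5

Work:
Find probabilities that make opponent indifferent:
P2 chooses q to make P1 indifferent between A and B
P1 chooses p to make P2 indifferent between X and Y
Mixed NE: P1 plays (A: 0.5, B: 0.5), P2 plays (X: 0.5, Y: 0.5)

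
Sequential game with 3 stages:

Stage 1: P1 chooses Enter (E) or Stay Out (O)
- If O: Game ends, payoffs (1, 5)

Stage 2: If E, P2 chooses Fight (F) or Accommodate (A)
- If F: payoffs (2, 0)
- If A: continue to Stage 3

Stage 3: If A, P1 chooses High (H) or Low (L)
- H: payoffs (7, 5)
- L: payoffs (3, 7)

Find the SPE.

SPE: (E, A, H); Outcome (7, 5)

Work:
Stage 3: P1 chooses H (7 vs 3)
Stage 2: P2: F->0, A->5 (anticipating H). Choose A
Stage 1: P1: O->1, E->7 (anticipating A, H). Choose E
SPE path: E -> A -> H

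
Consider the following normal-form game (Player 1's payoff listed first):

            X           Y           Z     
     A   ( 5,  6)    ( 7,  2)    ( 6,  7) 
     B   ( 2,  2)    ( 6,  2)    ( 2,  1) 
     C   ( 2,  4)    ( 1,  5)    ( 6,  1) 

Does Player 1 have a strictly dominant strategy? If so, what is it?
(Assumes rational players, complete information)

No strictly dominant strategy exists for Player 1

Work:
A strategy strictly dominates another if it gives a strictly higher payoff against every opponent action. Compare each pair of P1's strategies column-by-column:
  A vs B: [5 vs 2, 7 vs 6, 6 vs 2] → A strictly dominates B
  A vs C: [5 vs 2, 7 vs 1, 6 vs 6] → A does not strictly dominate C (column Z: 6 ≤ 6)
  B vs A: [2 vs 5, 6 vs 7, 2 vs 6] → B does not strictly dominate A (column X: 2 ≤ 5)
  B vs C: [2 vs 2, 6 vs 1, 2 vs 6] → B does not strictly dominate C (column X: 2 ≤ 2)
  C vs A: [2 vs 5, 1 vs 7, 6 vs 6] → C does not strictly dominate A (column X: 2 ≤ 5)
  C vs B: [2 vs 2, 1 vs 6, 6 vs 2] → C does not strictly dominate B (column X: 2 ≤ 2)
No single strategy strictly dominates all others → no strictly dominant strategy.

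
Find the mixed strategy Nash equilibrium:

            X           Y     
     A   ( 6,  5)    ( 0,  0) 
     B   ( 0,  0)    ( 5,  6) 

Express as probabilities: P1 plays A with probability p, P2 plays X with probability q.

p = 0.5455, q = 0.4545

Work:
Find probabilities that make opponent indifferent:
P2 chooses q to make P1 indifferent between A and B
P1 chooses p to make P2 indifferent between X and Y
Mixed NE: P1 plays (A: 0.5455, B: 0.4545), P2 plays (X: 0.4545, Y: 0.5455)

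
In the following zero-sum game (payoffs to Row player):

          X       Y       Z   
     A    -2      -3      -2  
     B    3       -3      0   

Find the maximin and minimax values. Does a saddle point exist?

Maximin = -3, Minimax = -3, Saddle: True

Work:
Row minimums: [-3, -3] → maximin = -3
Column maximums: [3, -3, 0] → minimax = -3
Saddle point exists! Game value = -3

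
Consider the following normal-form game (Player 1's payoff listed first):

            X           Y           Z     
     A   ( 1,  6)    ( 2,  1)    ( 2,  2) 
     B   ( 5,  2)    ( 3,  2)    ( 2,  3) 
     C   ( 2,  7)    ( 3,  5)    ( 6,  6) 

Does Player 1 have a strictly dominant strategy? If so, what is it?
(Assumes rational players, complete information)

No strictly dominant strategy exists for Player 1

Work:
A strategy strictly dominates another if it gives a strictly higher payoff against every opponent action. Compare each pair of P1's strategies column-by-column:
  A vs B: [1 vs 5, 2 vs 3, 2 vs 2] → A does not strictly dominate B (column X: 1 ≤ 5)
  A vs C: [1 vs 2, 2 vs 3, 2 vs 6] → A does not strictly dominate C (column X: 1 ≤ 2)
  B vs A: [5 vs 1, 3 vs 2, 2 vs 2] → B does not strictly dominate A (column Z: 2 ≤ 2)
  B vs C: [5 vs 2, 3 vs 3, 2 vs 6] → B does not strictly dominate C (column Y: 3 ≤ 3)
  C vs A: [2 vs 1, 3 vs 2, 6 vs 2] → C strictly dominates A
  C vs B: [2 vs 5, 3 vs 3, 6 vs 2] → C does not strictly dominate B (column X: 2 ≤ 5)
No single strategy strictly dominates all others → no strictly dominant strategy.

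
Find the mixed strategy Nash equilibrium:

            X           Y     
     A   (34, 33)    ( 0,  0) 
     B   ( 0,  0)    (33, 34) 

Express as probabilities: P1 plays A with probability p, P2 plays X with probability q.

p = 0.5075, q = 0.4925

Work:
Find probabilities that make opponent indifferent:
P2 chooses q to make P1 indifferent between A and B
P1 chooses p to make P2 indifferent between X and Y
Mixed NE: P1 plays (A: 0.5075, B: 0.4925), P2 plays (X: 0.4925, Y: 0.5075)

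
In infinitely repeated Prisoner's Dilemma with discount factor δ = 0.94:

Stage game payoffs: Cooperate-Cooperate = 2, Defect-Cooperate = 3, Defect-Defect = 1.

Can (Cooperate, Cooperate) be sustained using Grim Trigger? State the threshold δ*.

δ* = 0.5; since δ = 0.94 ≥ 0.5, cooperation can be sustained

Work:
For Grim Trigger:
Cooperate forever: 2/(1-δ)
Defect then punished: 3 + 1·δ/(1-δ)
Need: 2/(1-δ) ≥ 3 + 1·δ/(1-δ)
Solving: δ ≥ (T-R)/(T-P) = (3-2)/(3-1) = 0.5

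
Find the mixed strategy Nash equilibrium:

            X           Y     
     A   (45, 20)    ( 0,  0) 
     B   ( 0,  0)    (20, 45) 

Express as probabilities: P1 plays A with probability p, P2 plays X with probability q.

p = 0.6923, q = 0.3077

Work:
Find probabilities that make opponent indifferent:
P2 chooses q to make P1 indifferent between A and B
P1 chooses p to make P2 indifferent between X and Y
Mixed NE: P1 plays (A: 0.6923, B: 0.3077), P2 plays (X: 0.3077, Y: 0.6923)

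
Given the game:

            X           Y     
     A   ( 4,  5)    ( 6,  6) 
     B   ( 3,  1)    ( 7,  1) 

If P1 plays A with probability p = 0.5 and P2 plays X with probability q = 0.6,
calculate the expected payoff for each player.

E[P1] = 4.7, E[P2] = 3.2

Work:
E[P1] = p·q·π₁(A,X) + p·(1-q)·π₁(A,Y) + (1-p)·q·π₁(B,X) + (1-p)·(1-q)·π₁(B,Y)
= 0.5·0.6·4 + 0.5·0.4·6 + 0.5·0.6·3 + 0.5·0.4·7
= 4.7

E[P2] = 3.2 (similar calculation)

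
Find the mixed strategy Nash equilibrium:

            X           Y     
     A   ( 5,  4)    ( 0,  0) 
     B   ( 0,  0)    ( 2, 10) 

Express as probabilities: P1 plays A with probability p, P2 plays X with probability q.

p = 0.7143, q = 0.2857

Work:
Find probabilities that make opponent indifferent:
P2 chooses q to make P1 indifferent between A and B
P1 chooses p to make P2 indifferent between X and Y
Mixed NE: P1 plays (A: 0.7143, B: 0.2857), P2 plays (X: 0.2857, Y: 0.7143)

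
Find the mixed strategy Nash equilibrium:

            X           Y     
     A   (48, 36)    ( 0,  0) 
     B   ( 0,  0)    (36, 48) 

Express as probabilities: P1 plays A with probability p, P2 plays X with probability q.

p = 0.5714, q = 0.4286

Work:
Find probabilities that make opponent indifferent:
P2 chooses q to make P1 indifferent between A and B
P1 chooses p to make P2 indifferent between X and Y
Mixed NE: P1 plays (A: 0.5714, B: 0.4286), P2 plays (X: 0.4286, Y: 0.5714)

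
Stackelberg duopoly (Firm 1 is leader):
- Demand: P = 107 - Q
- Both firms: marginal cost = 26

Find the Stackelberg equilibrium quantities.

q₁* (leader) = 40.5, q₂* (follower) = 20.25

Work:
Follower's reaction: q₂ = (a - c - q₁)/2
Leader substitutes: π₁ = q₁·(a - q₁ - (a-c-q₁)/2 - c)
FOC: q₁* = (107 - 26)/2 = 40.50
Then: q₂* = (107 - 26 - 40.5)/2 = 20.25
Leader has first-mover advantage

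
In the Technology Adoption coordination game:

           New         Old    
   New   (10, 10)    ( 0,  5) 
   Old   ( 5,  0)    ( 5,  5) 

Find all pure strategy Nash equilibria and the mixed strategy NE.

Pure NE: (New, New) and (Old, Old); Mixed NE: p = 0.5, q = 0.5

Work:
Check pure NE:
(New, New): (10, 10) - no unilateral deviation beneficial
(Old, Old): (5, 5) - no unilateral deviation beneficial
Mixed NE: P1 plays New with p = 0.5, P2 plays New with q = 0.5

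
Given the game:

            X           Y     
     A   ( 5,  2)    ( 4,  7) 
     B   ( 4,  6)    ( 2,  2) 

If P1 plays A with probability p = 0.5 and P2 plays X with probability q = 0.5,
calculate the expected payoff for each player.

E[P1] = 3.75, E[P2] = 4.25

Work:
E[P1] = p·q·π₁(A,X) + p·(1-q)·π₁(A,Y) + (1-p)·q·π₁(B,X) + (1-p)·(1-q)·π₁(B,Y)
= 0.5·0.5·5 + 0.5·0.5·4 + 0.5·0.5·4 + 0.5·0.5·2
= 3.75

E[P2] = 4.25 (similar calculation)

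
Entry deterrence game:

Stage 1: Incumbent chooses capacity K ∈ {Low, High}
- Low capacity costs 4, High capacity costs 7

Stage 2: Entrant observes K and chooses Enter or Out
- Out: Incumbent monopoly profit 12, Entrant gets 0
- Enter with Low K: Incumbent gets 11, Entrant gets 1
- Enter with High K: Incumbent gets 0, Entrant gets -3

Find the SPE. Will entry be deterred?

SPE: (Low, Enter|Low, Out|High); Entry not deterred. Incumbent net profit = 7, Entrant gets 1

Work:
After Low K: Entrant enters (1 > 0)
After High K: Entrant stays out (-3 < 0)
Incumbent: Low → 11−4=7, High → 12−7=5
Incumbent chooses Low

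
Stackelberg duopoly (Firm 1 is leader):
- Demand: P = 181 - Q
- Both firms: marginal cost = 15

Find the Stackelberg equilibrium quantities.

q₁* (leader) = 83.0, q₂* (follower) = 41.5

Work:
Follower's reaction: q₂ = (a - c - q₁)/2
Leader substitutes: π₁ = q₁·(a - q₁ - (a-c-q₁)/2 - c)
FOC: q₁* = (181 - 15)/2 = 83.00
Then: q₂* = (181 - 15 - 83.0)/2 = 41.50
Leader has first-mover advantage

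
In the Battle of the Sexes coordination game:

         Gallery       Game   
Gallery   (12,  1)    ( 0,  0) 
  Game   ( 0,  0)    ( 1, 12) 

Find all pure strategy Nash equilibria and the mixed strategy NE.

Pure NE: (Gallery, Gallery) and (Game, Game); Mixed NE: p = 0.9231, q = 0.0769

Work:
Check pure NE:
(Gallery, Gallery): (12, 1) - no unilateral deviation beneficial
(Game, Game): (1, 12) - no unilateral deviation beneficial
Mixed NE: P1 plays Gallery with p = 0.9231, P2 plays Gallery with q = 0.0769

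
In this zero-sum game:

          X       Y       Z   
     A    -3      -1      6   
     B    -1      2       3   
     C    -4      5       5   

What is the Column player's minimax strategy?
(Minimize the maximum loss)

Column should play X, value = -1

Work:
Column player minimizes Row's maximum payoff:
Column X: max payoff to Row = -1
Column Y: max payoff to Row = 5
Column Z: max payoff to Row = 6
Minimum is -1, achieved by column X.
Minimax strategy: X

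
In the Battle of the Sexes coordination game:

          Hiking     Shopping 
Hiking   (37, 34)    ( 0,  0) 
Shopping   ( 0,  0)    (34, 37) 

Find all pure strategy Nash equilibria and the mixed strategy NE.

Pure NE: (Hiking, Hiking) and (Shopping, Shopping); Mixed NE: p = 0.5211, q = 0.4789

Work:
Check pure NE:
(Hiking, Hiking): (37, 34) - no unilateral deviation beneficial
(Shopping, Shopping): (34, 37) - no unilateral deviation beneficial
Mixed NE: P1 plays Hiking with p = 0.5211, P2 plays Hiking with q = 0.4789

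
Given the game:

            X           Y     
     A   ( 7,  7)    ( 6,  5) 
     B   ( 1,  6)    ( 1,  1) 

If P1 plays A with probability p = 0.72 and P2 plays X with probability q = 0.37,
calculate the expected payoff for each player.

E[P1] = 4.8664, E[P2] = 4.9308

Work:
E[P1] = p·q·π₁(A,X) + p·(1-q)·π₁(A,Y) + (1-p)·q·π₁(B,X) + (1-p)·(1-q)·π₁(B,Y)
= 0.72·0.37·7 + 0.72·0.63·6 + 0.28·0.37·1 + 0.28·0.63·1
= 4.8664

E[P2] = 4.9308 (similar calculation)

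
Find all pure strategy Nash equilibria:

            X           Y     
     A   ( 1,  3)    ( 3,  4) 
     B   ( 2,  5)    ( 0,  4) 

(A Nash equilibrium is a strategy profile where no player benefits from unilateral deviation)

Nash equilibrium: (A, Y), (B, X)

Work:
Best responses:
  P1 vs X: payoffs [1, 2] → best response B (payoff 2)
  P1 vs Y: payoffs [3, 0] → best response A (payoff 3)
  P2 vs A: payoffs [3, 4] → best response Y (payoff 4)
  P2 vs B: payoffs [5, 4] → best response X (payoff 5)
Mutual best responses: (A,Y), (B,X) → Nash equilibria.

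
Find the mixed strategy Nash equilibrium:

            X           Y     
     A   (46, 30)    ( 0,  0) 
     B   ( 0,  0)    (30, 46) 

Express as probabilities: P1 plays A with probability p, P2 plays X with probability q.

p = 0.6053, q = 0.3947

Work:
Find probabilities that make opponent indifferent:
P2 chooses q to make P1 indifferent between A and B
P1 chooses p to make P2 indifferent between X and Y
Mixed NE: P1 plays (A: 0.6053, B: 0.3947), P2 plays (X: 0.3947, Y: 0.6053)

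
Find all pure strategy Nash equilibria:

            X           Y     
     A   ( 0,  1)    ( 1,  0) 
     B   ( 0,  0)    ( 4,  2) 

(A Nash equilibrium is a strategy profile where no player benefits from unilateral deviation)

Nash equilibrium: (A, X), (B, Y)

Work:
Best responses:
  P1 vs X: payoffs [0, 0] → best response A/B (payoff 0)
  P1 vs Y: payoffs [1, 4] → best response B (payoff 4)
  P2 vs A: payoffs [1, 0] → best response X (payoff 1)
  P2 vs B: payoffs [0, 2] → best response Y (payoff 2)
Mutual best responses: (A,X), (B,Y) → Nash equilibria.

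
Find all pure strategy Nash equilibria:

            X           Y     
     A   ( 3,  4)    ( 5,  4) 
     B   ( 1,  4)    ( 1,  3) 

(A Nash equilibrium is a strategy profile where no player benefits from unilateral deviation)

Nash equilibrium: (A, X), (A, Y)

Work:
Best responses:
  P1 vs X: payoffs [3, 1] → best response A (payoff 3)
  P1 vs Y: payoffs [5, 1] → best response A (payoff 5)
  P2 vs A: payoffs [4, 4] → best response X/Y (payoff 4)
  P2 vs B: payoffs [4, 3] → best response X (payoff 4)
Mutual best responses: (A,X), (A,Y) → Nash equilibria.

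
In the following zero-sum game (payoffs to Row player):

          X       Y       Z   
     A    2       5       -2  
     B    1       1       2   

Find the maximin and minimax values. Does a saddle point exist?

Maximin = 1, Minimax = 2, Saddle: False

Work:
Row minimums: [-2, 1] → maximin = 1
Column maximums: [2, 5, 2] → minimax = 2
No saddle point (maximin ≠ minimax). Mixed strategy needed.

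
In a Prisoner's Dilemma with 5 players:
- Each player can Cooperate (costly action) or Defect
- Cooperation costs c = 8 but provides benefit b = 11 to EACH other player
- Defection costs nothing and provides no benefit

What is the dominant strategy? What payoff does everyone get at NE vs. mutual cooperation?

Dominant: Defect; NE payoff = 0; Coop payoff = 36

Work:
Defect dominates (saves cost c = 8, benefit to others is external)
NE: All defect → everyone gets 0
If all cooperate: each receives (4)×11 - 8 = 36
Social dilemma: 36 > 0 but NE gives 0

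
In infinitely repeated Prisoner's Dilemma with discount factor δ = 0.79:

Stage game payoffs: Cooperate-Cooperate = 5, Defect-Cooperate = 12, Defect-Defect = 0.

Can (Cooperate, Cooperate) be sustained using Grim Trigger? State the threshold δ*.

δ* = 0.5833; since δ = 0.79 ≥ 0.5833, cooperation can be sustained

Work:
For Grim Trigger:
Cooperate forever: 5/(1-δ)
Defect then punished: 12 + 0·δ/(1-δ)
Need: 5/(1-δ) ≥ 12 + 0·δ/(1-δ)
Solving: δ ≥ (T-R)/(T-P) = (12-5)/(12-0) = 0.5833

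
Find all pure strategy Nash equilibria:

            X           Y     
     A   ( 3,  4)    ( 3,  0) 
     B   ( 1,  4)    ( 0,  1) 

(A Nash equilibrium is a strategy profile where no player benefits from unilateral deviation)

Nash equilibrium: (A, X)

Work:
Best responses:
  P1 vs X: payoffs [3, 1] → best response A (payoff 3)
  P1 vs Y: payoffs [3, 0] → best response A (payoff 3)
  P2 vs A: payoffs [4, 0] → best response X (payoff 4)
  P2 vs B: payoffs [4, 1] → best response X (payoff 4)
Mutual best responses: (A,X) → Nash equilibria.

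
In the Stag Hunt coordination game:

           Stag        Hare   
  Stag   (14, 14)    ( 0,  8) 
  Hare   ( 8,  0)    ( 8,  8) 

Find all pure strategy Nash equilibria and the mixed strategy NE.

Pure NE: (Stag, Stag) and (Hare, Hare); Mixed NE: p = 0.5714, q = 0.5714

Work:
Check pure NE:
(Stag, Stag): (14, 14) - no unilateral deviation beneficial
(Hare, Hare): (8, 8) - no unilateral deviation beneficial
Mixed NE: P1 plays Stag with p = 0.5714, P2 plays Stag with q = 0.5714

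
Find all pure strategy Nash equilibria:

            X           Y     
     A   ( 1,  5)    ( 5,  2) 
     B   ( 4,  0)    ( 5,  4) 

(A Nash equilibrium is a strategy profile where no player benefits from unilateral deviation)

Nash equilibrium: (B, Y)

Work:
Best responses:
  P1 vs X: payoffs [1, 4] → best response B (payoff 4)
  P1 vs Y: payoffs [5, 5] → best response A/B (payoff 5)
  P2 vs A: payoffs [5, 2] → best response X (payoff 5)
  P2 vs B: payoffs [0, 4] → best response Y (payoff 4)
Mutual best responses: (B,Y) → Nash equilibria.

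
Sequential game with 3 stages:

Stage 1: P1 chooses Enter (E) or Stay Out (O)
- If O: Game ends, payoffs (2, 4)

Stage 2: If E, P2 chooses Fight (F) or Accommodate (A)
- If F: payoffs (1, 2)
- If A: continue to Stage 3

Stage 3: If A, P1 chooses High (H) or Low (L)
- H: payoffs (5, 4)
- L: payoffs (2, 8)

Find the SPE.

SPE: (E, A, H); Outcome (5, 4)

Work:
Stage 3: P1 chooses H (5 vs 2)
Stage 2: P2: F->2, A->4 (anticipating H). Choose A
Stage 1: P1: O->2, E->5 (anticipating A, H). Choose E
SPE path: E -> A -> H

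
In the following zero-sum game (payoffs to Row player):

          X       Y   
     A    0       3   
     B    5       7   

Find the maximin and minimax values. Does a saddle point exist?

Maximin = 5, Minimax = 5, Saddle: True

Work:
Row minimums: [0, 5] → maximin = 5
Column maximums: [5, 7] → minimax = 5
Saddle point exists! Game value = 5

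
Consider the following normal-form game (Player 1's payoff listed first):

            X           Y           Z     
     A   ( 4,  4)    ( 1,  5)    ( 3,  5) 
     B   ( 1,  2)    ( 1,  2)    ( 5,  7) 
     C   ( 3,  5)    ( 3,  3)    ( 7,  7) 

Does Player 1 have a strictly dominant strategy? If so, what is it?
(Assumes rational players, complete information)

No strictly dominant strategy exists for Player 1

Work:
A strategy strictly dominates another if it gives a strictly higher payoff against every opponent action. Compare each pair of P1's strategies column-by-column:
  A vs B: [4 vs 1, 1 vs 1, 3 vs 5] → A does not strictly dominate B (column Y: 1 ≤ 1)
  A vs C: [4 vs 3, 1 vs 3, 3 vs 7] → A does not strictly dominate C (column Y: 1 ≤ 3)
  B vs A: [1 vs 4, 1 vs 1, 5 vs 3] → B does not strictly dominate A (column X: 1 ≤ 4)
  B vs C: [1 vs 3, 1 vs 3, 5 vs 7] → B does not strictly dominate C (column X: 1 ≤ 3)
  C vs A: [3 vs 4, 3 vs 1, 7 vs 3] → C does not strictly dominate A (column X: 3 ≤ 4)
  C vs B: [3 vs 1, 3 vs 1, 7 vs 5] → C strictly dominates B
No single strategy strictly dominates all others → no strictly dominant strategy.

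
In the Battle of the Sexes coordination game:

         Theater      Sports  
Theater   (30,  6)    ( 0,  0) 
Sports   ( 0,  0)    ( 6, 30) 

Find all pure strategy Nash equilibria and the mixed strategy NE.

Pure NE: (Theater, Theater) and (Sports, Sports); Mixed NE: p = 0.8333, q = 0.1667

Work:
Check pure NE:
(Theater, Theater): (30, 6) - no unilateral deviation beneficial
(Sports, Sports): (6, 30) - no unilateral deviation beneficial
Mixed NE: P1 plays Theater with p = 0.8333, P2 plays Theater with q = 0.1667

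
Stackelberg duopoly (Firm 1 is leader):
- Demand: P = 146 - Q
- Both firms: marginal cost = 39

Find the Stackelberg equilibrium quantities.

q₁* (leader) = 53.5, q₂* (follower) = 26.75

Work:
Follower's reaction: q₂ = (a - c - q₁)/2
Leader substitutes: π₁ = q₁·(a - q₁ - (a-c-q₁)/2 - c)
FOC: q₁* = (146 - 39)/2 = 53.50
Then: q₂* = (146 - 39 - 53.5)/2 = 26.75
Leader has first-mover advantage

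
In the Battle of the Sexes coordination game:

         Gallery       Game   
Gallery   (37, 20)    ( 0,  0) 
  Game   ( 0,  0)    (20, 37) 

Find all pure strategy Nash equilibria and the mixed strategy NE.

Pure NE: (Gallery, Gallery) and (Game, Game); Mixed NE: p = 0.6491, q = 0.3509

Work:
Check pure NE:
(Gallery, Gallery): (37, 20) - no unilateral deviation beneficial
(Game, Game): (20, 37) - no unilateral deviation beneficial
Mixed NE: P1 plays Gallery with p = 0.6491, P2 plays Gallery with q = 0.3509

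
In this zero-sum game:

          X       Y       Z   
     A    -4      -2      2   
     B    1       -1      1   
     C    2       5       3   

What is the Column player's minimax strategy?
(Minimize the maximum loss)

Column should play X, value = 2

Work:
Column player minimizes Row's maximum payoff:
Column X: max payoff to Row = 2
Column Y: max payoff to Row = 5
Column Z: max payoff to Row = 3
Minimum is 2, achieved by column X.
Minimax strategy: X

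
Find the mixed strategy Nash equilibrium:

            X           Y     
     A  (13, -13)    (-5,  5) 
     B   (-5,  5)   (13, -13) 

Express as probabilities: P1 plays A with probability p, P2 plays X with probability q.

p = 0.5, q = 0.5

Work:
Find probabilities that make opponent indifferent:
P2 chooses q to make P1 indifferent between A and B
P1 chooses p to make P2 indifferent between X and Y
Mixed NE: P1 plays (A: 0.5, B: 0.5), P2 plays (X: 0.5, Y: 0.5)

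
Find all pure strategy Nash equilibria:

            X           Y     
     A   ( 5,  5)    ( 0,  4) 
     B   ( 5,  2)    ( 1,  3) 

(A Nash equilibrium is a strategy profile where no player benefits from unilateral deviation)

Nash equilibrium: (A, X), (B, Y)

Work:
Best responses:
  P1 vs X: payoffs [5, 5] → best response A/B (payoff 5)
  P1 vs Y: payoffs [0, 1] → best response B (payoff 1)
  P2 vs A: payoffs [5, 4] → best response X (payoff 5)
  P2 vs B: payoffs [2, 3] → best response Y (payoff 3)
Mutual best responses: (A,X), (B,Y) → Nash equilibria.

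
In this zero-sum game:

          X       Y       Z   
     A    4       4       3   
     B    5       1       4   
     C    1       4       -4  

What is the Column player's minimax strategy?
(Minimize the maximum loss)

Column should play Y or Z (all achieve the minimum), value = 4

Work:
Column player minimizes Row's maximum payoff:
Column X: max payoff to Row = 5
Column Y: max payoff to Row = 4
Column Z: max payoff to Row = 4
Minimum is 4, achieved by columns Y, Z (tied).
Each of Y or Z is a minimax strategy.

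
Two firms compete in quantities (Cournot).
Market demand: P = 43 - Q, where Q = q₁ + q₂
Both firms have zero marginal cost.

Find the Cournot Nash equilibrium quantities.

q₁* = q₂* = 14.33; P* = 14.33

Work:
Profit: π_i = P·q_i = (a - q_i - q_j)·q_i
FOC: ∂π_i/∂q_i = a - 2q_i - q_j = 0
Reaction function: q_i = (43 - q_j)/2
Symmetry: q* = 43/3 = 14.33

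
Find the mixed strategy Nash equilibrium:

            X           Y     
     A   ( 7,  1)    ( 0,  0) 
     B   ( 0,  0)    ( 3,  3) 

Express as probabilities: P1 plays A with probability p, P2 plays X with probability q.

p = 0.75, q = 0.3

Work:
Find probabilities that make opponent indifferent:
P2 chooses q to make P1 indifferent between A and B
P1 chooses p to make P2 indifferent between X and Y
Mixed NE: P1 plays (A: 0.75, B: 0.25), P2 plays (X: 0.3, Y: 0.7)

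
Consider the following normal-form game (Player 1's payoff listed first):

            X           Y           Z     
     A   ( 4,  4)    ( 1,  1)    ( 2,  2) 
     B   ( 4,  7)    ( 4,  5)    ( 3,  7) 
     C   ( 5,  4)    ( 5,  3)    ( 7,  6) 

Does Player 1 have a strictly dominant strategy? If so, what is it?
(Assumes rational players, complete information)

Yes, Player 1's strictly dominant strategy is C

Work:
A strategy strictly dominates another if it gives a strictly higher payoff against every opponent action. Compare each pair of P1's strategies column-by-column:
  A vs B: [4 vs 4, 1 vs 4, 2 vs 3] → A does not strictly dominate B (column X: 4 ≤ 4)
  A vs C: [4 vs 5, 1 vs 5, 2 vs 7] → A does not strictly dominate C (column X: 4 ≤ 5)
  B vs A: [4 vs 4, 4 vs 1, 3 vs 2] → B does not strictly dominate A (column X: 4 ≤ 4)
  B vs C: [4 vs 5, 4 vs 5, 3 vs 7] → B does not strictly dominate C (column X: 4 ≤ 5)
  C vs A: [5 vs 4, 5 vs 1, 7 vs 2] → C strictly dominates A
  C vs B: [5 vs 4, 5 vs 4, 7 vs 3] → C strictly dominates B
C strictly dominates every other strategy → strictly dominant.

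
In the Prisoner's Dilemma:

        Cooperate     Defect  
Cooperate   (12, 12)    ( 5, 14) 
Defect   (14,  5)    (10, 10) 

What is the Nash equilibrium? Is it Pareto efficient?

(Defect, Defect) is NE; not Pareto efficient

Work:
Defect dominates Cooperate for both players:
If P2 cooperates: Defect (14) > Cooperate (12)
If P2 defects: Defect (10) > Cooperate (5)
NE: (Defect, Defect) with payoff (10, 10)
But (Cooperate, Cooperate) = (12, 12) Pareto dominates (10, 10)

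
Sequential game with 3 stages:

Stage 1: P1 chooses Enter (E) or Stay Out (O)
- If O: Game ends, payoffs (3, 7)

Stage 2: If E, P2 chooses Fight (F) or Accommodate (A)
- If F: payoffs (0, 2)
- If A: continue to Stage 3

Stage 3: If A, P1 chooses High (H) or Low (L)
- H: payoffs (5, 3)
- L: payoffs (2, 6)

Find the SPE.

SPE: (E, A, H); Outcome (5, 3)

Work:
Stage 3: P1 chooses H (5 vs 2)
Stage 2: P2: F->2, A->3 (anticipating H). Choose A
Stage 1: P1: O->3, E->5 (anticipating A, H). Choose E
SPE path: E -> A -> H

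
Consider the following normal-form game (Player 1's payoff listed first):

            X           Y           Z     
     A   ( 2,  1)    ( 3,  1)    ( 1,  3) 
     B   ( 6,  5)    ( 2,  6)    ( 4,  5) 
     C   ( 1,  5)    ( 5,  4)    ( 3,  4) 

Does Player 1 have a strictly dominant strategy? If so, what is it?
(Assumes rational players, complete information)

No strictly dominant strategy exists for Player 1

Work:
A strategy strictly dominates another if it gives a strictly higher payoff against every opponent action. Compare each pair of P1's strategies column-by-column:
  A vs B: [2 vs 6, 3 vs 2, 1 vs 4] → A does not strictly dominate B (column X: 2 ≤ 6)
  A vs C: [2 vs 1, 3 vs 5, 1 vs 3] → A does not strictly dominate C (column Y: 3 ≤ 5)
  B vs A: [6 vs 2, 2 vs 3, 4 vs 1] → B does not strictly dominate A (column Y: 2 ≤ 3)
  B vs C: [6 vs 1, 2 vs 5, 4 vs 3] → B does not strictly dominate C (column Y: 2 ≤ 5)
  C vs A: [1 vs 2, 5 vs 3, 3 vs 1] → C does not strictly dominate A (column X: 1 ≤ 2)
  C vs B: [1 vs 6, 5 vs 2, 3 vs 4] → C does not strictly dominate B (column X: 1 ≤ 6)
No single strategy strictly dominates all others → no strictly dominant strategy.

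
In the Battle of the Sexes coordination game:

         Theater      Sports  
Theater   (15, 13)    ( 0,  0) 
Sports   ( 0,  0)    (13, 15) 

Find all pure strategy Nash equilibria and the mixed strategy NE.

Pure NE: (Theater, Theater) and (Sports, Sports); Mixed NE: p = 0.5357, q = 0.4643

Work:
Check pure NE:
(Theater, Theater): (15, 13) - no unilateral deviation beneficial
(Sports, Sports): (13, 15) - no unilateral deviation beneficial
Mixed NE: P1 plays Theater with p = 0.5357, P2 plays Theater with q = 0.4643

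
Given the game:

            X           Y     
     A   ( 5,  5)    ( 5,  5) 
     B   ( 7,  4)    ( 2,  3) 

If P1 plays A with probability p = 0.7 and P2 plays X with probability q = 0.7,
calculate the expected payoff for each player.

E[P1] = 5.15, E[P2] = 4.61

Work:
E[P1] = p·q·π₁(A,X) + p·(1-q)·π₁(A,Y) + (1-p)·q·π₁(B,X) + (1-p)·(1-q)·π₁(B,Y)
= 0.7·0.7·5 + 0.7·0.3·5 + 0.3·0.7·7 + 0.3·0.3·2
= 5.15

E[P2] = 4.61 (similar calculation)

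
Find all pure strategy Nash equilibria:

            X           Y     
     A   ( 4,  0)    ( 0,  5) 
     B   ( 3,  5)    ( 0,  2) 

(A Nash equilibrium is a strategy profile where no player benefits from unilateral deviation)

Nash equilibrium: (A, Y)

Work:
Best responses:
  P1 vs X: payoffs [4, 3] → best response A (payoff 4)
  P1 vs Y: payoffs [0, 0] → best response A/B (payoff 0)
  P2 vs A: payoffs [0, 5] → best response Y (payoff 5)
  P2 vs B: payoffs [5, 2] → best response X (payoff 5)
Mutual best responses: (A,Y) → Nash equilibria.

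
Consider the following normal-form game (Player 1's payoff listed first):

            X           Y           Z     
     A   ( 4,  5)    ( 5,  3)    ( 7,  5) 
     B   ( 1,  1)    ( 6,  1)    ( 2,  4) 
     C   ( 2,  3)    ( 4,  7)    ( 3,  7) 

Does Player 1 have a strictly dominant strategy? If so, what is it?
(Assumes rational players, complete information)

No strictly dominant strategy exists for Player 1

Work:
A strategy strictly dominates another if it gives a strictly higher payoff against every opponent action. Compare each pair of P1's strategies column-by-column:
  A vs B: [4 vs 1, 5 vs 6, 7 vs 2] → A does not strictly dominate B (column Y: 5 ≤ 6)
  A vs C: [4 vs 2, 5 vs 4, 7 vs 3] → A strictly dominates C
  B vs A: [1 vs 4, 6 vs 5, 2 vs 7] → B does not strictly dominate A (column X: 1 ≤ 4)
  B vs C: [1 vs 2, 6 vs 4, 2 vs 3] → B does not strictly dominate C (column X: 1 ≤ 2)
  C vs A: [2 vs 4, 4 vs 5, 3 vs 7] → C does not strictly dominate A (column X: 2 ≤ 4)
  C vs B: [2 vs 1, 4 vs 6, 3 vs 2] → C does not strictly dominate B (column Y: 4 ≤ 6)
No single strategy strictly dominates all others → no strictly dominant strategy.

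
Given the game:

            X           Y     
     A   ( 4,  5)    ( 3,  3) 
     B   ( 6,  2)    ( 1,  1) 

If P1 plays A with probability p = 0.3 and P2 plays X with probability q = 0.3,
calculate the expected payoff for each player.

E[P1] = 2.74, E[P2] = 1.99

Work:
E[P1] = p·q·π₁(A,X) + p·(1-q)·π₁(A,Y) + (1-p)·q·π₁(B,X) + (1-p)·(1-q)·π₁(B,Y)
= 0.3·0.3·4 + 0.3·0.7·3 + 0.7·0.3·6 + 0.7·0.7·1
= 2.74

E[P2] = 1.99 (similar calculation)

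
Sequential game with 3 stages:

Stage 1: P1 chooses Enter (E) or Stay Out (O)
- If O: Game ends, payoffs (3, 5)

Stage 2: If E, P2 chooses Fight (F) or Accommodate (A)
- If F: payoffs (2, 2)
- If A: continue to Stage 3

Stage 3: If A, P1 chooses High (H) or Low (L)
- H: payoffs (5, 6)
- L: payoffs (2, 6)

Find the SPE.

SPE: (E, A, H); Outcome (5, 6)

Work:
Stage 3: P1 chooses H (5 vs 2)
Stage 2: P2: F->2, A->6 (anticipating H). Choose A
Stage 1: P1: O->3, E->5 (anticipating A, H). Choose E
SPE path: E -> A -> H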